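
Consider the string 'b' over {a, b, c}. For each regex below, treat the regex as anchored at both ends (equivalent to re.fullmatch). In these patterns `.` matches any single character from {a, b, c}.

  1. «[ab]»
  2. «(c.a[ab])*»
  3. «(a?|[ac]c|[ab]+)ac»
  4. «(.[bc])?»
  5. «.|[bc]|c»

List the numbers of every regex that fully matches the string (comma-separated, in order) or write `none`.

1, 5

1 → match
2 → no match
3 → no match — must end with 'ac'
4 → no match
5 → match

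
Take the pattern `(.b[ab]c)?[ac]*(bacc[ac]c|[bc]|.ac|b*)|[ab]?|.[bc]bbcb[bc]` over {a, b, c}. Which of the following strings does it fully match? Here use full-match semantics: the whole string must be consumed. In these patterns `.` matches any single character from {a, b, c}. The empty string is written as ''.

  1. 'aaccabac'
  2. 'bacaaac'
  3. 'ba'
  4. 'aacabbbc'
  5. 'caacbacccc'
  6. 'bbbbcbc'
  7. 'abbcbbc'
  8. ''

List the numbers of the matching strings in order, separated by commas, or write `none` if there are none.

1 → match
2 → no match
3 → no match
4 → no match
5 → match
6 → match
7 → no match
8 → match

1, 5, 6, 8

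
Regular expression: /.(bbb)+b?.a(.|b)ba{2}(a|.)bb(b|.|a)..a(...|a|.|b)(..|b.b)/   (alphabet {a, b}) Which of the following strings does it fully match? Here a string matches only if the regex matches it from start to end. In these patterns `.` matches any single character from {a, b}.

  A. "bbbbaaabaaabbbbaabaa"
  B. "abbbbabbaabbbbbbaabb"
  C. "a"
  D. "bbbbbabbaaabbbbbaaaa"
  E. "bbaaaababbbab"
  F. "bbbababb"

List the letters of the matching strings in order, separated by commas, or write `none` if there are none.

A, B, D

A → match
B → match
C → no match
D → match
E → no match
F → no match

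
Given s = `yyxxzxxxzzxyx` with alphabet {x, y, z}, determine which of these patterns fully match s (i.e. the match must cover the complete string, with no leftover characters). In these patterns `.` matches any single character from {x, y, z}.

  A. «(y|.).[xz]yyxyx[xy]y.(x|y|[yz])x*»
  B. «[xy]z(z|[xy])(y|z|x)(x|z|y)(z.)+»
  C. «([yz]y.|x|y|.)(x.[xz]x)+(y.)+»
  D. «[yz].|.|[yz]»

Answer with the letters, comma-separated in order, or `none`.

A → no match
B → no match
C → match
D → no match

C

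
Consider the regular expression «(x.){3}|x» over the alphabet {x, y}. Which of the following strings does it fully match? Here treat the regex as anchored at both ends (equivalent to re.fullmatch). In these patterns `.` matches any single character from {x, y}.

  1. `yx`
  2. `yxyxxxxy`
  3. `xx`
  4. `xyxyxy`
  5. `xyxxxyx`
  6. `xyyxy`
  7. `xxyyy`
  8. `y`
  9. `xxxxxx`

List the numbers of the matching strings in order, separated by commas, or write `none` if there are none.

1 → no match — must start with `x`
2 → no match — must start with `x`
3 → no match
4 → match
5 → no match
6 → no match
7 → no match
8 → no match — must start with `x`
9 → match

4, 9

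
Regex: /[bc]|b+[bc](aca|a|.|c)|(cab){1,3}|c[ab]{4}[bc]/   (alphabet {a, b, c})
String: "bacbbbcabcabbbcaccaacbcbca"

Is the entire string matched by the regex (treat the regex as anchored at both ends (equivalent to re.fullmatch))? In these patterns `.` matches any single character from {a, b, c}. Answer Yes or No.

No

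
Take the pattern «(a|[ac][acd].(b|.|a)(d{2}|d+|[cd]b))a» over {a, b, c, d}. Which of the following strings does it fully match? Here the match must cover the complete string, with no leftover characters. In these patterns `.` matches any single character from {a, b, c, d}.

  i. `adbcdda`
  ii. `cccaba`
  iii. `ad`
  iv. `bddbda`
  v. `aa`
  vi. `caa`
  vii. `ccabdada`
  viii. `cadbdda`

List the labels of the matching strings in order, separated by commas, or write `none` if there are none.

i, v, viii

i → match
ii → no match
iii → no match — must end with `a`
iv → no match
v → match
vi → no match
vii → no match
viii → match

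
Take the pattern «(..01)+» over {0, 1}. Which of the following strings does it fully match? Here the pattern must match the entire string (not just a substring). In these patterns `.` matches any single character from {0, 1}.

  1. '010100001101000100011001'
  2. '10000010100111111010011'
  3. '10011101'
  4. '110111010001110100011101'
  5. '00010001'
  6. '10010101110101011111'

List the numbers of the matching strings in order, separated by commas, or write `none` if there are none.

1 → no match
2 → no match — must end with '01'
3 → match
4 → match
5 → match
6 → no match — must end with '01'

3, 4, 5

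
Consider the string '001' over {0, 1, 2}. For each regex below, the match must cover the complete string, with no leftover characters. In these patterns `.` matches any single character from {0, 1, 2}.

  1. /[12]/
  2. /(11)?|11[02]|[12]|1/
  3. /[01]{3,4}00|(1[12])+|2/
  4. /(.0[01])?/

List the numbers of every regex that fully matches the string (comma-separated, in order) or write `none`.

1 → no match
2 → no match
3 → no match
4 → match

4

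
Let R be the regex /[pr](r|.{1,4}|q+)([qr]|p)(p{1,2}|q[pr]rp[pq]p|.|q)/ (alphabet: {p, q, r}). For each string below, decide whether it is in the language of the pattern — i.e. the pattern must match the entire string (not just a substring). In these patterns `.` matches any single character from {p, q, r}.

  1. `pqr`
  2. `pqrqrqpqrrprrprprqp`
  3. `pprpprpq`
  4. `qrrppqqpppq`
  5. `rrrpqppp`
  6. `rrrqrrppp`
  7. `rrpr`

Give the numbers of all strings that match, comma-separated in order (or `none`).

5, 6, 7

1. `pqr` → no match
2 → no match
3. `pprpprpq` → no match
4. `qrrppqqpppq` → no match
5. `rrrpqppp` → match
6. `rrrqrrppp` → match
7. `rrpr` → match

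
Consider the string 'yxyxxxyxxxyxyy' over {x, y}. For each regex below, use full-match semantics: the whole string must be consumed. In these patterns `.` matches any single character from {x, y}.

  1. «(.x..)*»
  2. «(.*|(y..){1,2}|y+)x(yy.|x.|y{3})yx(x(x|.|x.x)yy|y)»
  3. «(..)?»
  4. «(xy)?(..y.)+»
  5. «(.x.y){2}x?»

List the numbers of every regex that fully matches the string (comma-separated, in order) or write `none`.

2

1 → no match
2 → match
3 → no match
4 → no match
5 → no match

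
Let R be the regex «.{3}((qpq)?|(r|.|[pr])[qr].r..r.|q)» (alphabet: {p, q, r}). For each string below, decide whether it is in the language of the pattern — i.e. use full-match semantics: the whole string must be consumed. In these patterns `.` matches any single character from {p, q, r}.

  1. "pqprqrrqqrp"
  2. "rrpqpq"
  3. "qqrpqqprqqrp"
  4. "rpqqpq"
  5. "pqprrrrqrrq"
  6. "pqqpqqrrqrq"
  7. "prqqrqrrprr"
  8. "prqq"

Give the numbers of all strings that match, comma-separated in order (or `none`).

1 → match
2 → match
3 → no match
4 → match
5 → match
6 → match
7 → match
8 → match

1, 2, 4, 5, 6, 7, 8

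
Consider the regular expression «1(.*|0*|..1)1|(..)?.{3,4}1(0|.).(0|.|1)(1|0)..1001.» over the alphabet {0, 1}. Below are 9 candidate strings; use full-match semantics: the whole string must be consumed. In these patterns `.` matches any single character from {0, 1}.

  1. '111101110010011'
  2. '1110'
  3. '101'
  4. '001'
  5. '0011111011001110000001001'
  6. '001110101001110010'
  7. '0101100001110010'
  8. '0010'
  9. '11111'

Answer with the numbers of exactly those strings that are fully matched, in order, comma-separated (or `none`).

1, 3, 6, 7, 9

1 → match
2 → no match
3 → match
4 → no match
5 → no match
6 → match
7 → match
8 → no match
9 → match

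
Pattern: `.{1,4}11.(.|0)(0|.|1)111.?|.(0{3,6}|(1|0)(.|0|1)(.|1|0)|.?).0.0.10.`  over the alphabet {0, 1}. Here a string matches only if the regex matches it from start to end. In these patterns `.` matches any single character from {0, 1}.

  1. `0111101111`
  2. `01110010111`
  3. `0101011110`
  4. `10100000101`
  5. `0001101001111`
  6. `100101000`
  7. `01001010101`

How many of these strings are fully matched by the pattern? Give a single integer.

1 → match
2 → no match
3 → no match
4 → no match
5 → no match
6 → no match
7 → no match
Total matched: 1

1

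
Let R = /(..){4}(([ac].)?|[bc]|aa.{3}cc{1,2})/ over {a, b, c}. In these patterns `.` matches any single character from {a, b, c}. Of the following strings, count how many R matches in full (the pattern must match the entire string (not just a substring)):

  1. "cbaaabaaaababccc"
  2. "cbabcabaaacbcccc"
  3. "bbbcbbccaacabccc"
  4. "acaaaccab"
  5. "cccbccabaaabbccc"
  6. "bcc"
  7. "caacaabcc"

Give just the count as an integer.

1 → match
2 → match
3 → match
4 → match
5 → match
6 → no match
7 → match
Total matched: 6

6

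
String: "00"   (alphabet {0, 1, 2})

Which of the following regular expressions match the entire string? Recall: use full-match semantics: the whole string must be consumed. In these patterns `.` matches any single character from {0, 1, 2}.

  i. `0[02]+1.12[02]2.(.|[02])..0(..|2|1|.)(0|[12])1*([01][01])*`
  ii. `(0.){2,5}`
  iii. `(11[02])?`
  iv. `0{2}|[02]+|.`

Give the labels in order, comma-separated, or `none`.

i → no match
ii → no match
iii → no match
iv → match

iv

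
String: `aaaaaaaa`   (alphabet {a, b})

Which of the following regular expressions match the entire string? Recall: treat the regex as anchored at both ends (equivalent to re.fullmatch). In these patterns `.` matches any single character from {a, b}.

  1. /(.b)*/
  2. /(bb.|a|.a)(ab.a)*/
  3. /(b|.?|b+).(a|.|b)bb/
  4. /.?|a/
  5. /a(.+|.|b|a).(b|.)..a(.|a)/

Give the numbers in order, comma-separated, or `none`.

1 → no match
2 → no match
3 → no match — must end with `bb`
4 → no match
5 → match

5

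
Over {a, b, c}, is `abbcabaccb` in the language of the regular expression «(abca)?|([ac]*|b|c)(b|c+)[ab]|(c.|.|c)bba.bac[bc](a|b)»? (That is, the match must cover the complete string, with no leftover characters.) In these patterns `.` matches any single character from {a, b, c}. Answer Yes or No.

No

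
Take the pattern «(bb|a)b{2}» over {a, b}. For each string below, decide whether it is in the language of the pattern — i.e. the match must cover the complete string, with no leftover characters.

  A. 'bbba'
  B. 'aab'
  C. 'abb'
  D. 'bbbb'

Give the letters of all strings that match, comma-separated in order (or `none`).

C, D

A → no match — must end with 'b'
B → no match
C → match
D → match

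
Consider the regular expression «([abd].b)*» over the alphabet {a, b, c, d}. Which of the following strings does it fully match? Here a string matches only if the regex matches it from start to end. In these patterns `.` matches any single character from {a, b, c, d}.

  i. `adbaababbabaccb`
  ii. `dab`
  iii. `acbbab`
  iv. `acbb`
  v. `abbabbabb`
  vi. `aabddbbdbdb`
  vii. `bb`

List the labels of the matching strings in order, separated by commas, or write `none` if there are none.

ii, iii, v

i → no match
ii → match
iii → match
iv → no match
v → match
vi → no match
vii → no match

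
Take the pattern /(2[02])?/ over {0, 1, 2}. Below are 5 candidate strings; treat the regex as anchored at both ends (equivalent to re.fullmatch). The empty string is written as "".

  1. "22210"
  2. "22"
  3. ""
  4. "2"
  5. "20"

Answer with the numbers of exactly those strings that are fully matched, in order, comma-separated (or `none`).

2, 3, 5

1 → no match
2 → match
3 → match
4 → no match
5 → match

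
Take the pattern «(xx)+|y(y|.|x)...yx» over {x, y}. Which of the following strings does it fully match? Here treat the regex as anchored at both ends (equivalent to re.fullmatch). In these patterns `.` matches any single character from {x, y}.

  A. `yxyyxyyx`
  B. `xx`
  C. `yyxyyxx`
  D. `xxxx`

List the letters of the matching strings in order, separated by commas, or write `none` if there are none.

B, D

A → no match
B → match
C → no match
D → match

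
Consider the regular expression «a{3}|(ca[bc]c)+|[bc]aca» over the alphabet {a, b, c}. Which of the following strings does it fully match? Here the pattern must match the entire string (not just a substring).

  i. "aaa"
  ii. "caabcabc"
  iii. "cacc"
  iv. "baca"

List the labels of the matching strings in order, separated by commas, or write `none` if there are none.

i → match
ii → no match
iii → match
iv → match

i, iii, iv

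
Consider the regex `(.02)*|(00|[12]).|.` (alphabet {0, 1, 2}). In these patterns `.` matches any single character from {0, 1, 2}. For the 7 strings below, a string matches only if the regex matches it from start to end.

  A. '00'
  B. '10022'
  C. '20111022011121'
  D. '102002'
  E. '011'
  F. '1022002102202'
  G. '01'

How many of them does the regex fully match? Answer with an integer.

1

A → no match
B → no match
C → no match
D → match
E → no match
F → no match
G → no match
Total matched: 1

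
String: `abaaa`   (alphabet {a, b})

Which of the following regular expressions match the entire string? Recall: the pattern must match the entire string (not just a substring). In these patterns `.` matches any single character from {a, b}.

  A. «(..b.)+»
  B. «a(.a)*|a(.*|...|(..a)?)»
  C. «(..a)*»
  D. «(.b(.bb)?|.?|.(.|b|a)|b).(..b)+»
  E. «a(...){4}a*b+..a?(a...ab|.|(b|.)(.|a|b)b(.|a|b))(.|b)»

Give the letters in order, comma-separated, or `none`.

B

A → no match
B → match
C → no match
D → no match — must end with `b`
E → no match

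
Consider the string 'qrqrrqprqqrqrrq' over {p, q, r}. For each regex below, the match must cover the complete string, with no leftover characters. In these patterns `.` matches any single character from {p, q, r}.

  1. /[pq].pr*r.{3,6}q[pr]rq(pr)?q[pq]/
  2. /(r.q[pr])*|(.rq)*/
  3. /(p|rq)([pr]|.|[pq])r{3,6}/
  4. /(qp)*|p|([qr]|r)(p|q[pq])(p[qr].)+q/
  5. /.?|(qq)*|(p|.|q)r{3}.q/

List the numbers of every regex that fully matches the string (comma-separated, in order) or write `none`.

1 → no match
2 → match
3 → no match — must end with 'r'
4 → no match
5 → no match

2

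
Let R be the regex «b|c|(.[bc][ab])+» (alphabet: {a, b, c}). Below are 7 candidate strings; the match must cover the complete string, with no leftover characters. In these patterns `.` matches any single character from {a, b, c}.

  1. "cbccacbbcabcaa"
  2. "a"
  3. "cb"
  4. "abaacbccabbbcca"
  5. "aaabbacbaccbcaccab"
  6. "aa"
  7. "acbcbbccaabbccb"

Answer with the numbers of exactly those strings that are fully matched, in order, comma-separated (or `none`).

1 → no match
2 → no match
3 → no match
4 → match
5 → no match
6 → no match
7 → match

4, 7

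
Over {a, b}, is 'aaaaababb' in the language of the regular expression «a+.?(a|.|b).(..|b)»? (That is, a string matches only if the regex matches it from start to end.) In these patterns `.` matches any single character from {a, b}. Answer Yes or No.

Yes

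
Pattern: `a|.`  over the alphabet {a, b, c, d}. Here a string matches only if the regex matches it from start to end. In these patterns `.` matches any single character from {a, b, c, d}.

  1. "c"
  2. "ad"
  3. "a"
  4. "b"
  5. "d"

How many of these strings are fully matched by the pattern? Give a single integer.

4

1 → match
2 → no match
3 → match
4 → match
5 → match
Total matched: 4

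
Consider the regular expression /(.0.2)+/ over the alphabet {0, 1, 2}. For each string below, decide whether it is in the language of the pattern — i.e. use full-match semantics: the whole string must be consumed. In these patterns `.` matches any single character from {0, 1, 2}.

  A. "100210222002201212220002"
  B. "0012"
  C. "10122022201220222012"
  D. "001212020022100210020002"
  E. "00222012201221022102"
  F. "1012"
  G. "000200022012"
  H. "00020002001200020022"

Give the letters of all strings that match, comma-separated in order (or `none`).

B, C, F, G, H

A → no match
B. "0012" → match
C → match
D → no match
E → no match
F. "1012" → match
G. "000200022012" → match
H → match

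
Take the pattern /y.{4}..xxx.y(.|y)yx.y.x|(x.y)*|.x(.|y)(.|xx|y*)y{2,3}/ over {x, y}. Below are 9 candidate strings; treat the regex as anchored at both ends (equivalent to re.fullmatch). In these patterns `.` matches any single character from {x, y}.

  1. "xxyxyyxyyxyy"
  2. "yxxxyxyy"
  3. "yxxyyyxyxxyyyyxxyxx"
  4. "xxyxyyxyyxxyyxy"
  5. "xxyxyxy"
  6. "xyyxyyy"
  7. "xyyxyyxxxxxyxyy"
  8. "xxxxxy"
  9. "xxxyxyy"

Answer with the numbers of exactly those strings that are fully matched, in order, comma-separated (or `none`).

1

1. "xxyxyyxyyxyy" → match
2. "yxxxyxyy" → no match
3 → no match
4 → no match
5. "xxyxyxy" → no match
6. "xyyxyyy" → no match
7 → no match
8. "xxxxxy" → no match
9. "xxxyxyy" → no match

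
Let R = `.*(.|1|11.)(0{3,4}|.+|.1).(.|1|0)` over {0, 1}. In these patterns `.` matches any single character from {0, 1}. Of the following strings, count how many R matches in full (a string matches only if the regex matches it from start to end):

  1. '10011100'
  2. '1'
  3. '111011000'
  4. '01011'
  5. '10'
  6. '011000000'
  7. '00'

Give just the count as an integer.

1 → match
2 → no match
3 → match
4 → match
5 → no match
6 → match
7 → no match
Total matched: 4

4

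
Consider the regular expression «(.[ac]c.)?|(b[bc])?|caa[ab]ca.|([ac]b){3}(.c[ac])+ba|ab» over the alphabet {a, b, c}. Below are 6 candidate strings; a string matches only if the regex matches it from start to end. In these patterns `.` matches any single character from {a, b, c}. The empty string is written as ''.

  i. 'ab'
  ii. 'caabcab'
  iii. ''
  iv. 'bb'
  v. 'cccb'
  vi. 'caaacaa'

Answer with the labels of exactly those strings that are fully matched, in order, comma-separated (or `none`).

i, ii, iii, iv, v, vi

i → match
ii → match
iii → match
iv → match
v → match
vi → match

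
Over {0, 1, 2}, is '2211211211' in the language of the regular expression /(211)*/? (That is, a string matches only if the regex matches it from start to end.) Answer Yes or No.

No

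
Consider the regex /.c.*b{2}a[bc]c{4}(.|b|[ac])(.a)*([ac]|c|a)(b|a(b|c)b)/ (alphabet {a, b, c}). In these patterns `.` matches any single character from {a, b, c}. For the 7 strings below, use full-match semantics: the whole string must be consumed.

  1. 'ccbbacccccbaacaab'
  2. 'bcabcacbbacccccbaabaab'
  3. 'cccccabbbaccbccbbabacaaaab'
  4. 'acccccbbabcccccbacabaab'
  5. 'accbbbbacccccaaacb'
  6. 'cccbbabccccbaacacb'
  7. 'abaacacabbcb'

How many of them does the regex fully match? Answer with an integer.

1 → match
2 → match
3 → no match
4 → match
5 → match
6 → match
7 → no match
Total matched: 5

5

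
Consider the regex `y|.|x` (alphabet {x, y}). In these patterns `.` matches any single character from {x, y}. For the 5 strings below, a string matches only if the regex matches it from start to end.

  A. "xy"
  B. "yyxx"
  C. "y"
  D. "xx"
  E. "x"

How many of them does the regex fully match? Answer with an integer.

2

A → no match
B → no match
C → match
D → no match
E → match
Total matched: 2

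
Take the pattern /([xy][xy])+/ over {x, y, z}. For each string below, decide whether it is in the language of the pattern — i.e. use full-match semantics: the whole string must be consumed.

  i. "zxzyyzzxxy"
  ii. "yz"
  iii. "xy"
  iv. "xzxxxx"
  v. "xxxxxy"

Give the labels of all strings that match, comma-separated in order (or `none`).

i → no match
ii → no match
iii → match
iv → no match
v → match

iii, v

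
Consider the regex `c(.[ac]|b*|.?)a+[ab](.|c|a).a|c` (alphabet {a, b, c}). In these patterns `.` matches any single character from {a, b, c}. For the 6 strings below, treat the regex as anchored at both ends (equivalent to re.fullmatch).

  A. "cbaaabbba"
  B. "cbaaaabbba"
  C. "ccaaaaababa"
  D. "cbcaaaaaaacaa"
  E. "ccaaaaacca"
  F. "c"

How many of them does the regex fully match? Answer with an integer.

A → match
B → match
C → match
D → match
E → match
F → match
Total matched: 6

6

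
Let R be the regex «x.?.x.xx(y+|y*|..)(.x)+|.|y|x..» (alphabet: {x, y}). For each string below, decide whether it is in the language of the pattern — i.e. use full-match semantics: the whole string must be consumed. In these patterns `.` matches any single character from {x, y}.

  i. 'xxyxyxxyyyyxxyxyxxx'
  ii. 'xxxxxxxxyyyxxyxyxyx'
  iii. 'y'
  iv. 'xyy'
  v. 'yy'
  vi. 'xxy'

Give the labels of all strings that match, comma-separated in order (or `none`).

i, iii, iv, vi

i → match
ii → no match
iii → match
iv → match
v → no match
vi → match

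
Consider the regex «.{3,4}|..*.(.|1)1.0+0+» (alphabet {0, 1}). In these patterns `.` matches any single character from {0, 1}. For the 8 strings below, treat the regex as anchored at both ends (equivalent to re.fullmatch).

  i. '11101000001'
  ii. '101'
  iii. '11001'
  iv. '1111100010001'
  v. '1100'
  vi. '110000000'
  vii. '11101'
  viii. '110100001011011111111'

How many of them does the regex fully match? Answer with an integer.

i → no match
ii → match
iii → no match
iv → no match
v → match
vi → no match
vii → no match
viii → no match
Total matched: 2

2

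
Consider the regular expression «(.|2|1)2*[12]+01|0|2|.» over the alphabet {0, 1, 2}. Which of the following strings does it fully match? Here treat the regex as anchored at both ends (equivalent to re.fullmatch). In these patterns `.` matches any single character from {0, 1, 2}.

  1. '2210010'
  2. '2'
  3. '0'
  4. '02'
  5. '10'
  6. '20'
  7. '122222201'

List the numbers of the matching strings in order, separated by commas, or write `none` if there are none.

2, 3, 7

1 → no match
2 → match
3 → match
4 → no match
5 → no match
6 → no match
7 → match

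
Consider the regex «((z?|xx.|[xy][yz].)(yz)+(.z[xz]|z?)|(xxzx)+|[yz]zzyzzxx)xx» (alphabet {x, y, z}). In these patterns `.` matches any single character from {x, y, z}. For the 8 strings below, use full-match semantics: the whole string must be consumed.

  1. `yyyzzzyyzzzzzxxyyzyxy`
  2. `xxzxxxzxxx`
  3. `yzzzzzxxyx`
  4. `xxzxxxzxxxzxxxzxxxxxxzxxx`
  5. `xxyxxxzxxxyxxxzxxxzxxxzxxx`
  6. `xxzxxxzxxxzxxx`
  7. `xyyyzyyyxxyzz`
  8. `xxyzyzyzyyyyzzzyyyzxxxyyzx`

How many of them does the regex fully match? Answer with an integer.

1 → no match — must end with `xx`
2 → match
3 → no match — must end with `xx`
4 → no match
5 → no match
6 → match
7 → no match — must end with `xx`
8 → no match — must end with `xx`
Total matched: 2

2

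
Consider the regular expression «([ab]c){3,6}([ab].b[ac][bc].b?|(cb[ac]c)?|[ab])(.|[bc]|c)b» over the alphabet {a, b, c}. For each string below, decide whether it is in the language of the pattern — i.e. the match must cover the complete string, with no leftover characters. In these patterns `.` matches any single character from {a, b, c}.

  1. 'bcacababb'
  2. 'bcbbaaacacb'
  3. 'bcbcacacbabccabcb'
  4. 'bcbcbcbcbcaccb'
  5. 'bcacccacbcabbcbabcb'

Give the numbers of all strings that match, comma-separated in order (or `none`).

3, 4

1 → no match
2 → no match
3 → match
4 → match
5 → no match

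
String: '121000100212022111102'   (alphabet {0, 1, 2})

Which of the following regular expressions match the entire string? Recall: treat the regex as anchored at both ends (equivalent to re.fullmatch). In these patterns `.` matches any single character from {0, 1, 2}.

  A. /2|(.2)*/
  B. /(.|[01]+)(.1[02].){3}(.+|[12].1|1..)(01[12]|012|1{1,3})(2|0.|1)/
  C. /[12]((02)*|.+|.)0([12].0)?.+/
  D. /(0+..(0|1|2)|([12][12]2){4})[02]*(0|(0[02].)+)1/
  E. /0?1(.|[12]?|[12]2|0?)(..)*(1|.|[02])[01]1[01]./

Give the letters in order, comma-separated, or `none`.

B, C, E

A → no match
B → match
C → match
D → no match — must end with '1'
E → match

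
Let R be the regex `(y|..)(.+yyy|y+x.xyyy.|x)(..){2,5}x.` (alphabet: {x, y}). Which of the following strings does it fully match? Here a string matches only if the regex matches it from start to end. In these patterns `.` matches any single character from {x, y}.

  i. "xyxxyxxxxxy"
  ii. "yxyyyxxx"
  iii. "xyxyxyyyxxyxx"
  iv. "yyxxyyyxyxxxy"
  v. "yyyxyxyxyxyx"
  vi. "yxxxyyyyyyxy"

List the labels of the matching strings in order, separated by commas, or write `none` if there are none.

i, ii, iii, iv, vi

i. "xyxxyxxxxxy" → match
ii. "yxyyyxxx" → match
iii → match
iv → match
v. "yyyxyxyxyxyx" → no match
vi. "yxxxyyyyyyxy" → match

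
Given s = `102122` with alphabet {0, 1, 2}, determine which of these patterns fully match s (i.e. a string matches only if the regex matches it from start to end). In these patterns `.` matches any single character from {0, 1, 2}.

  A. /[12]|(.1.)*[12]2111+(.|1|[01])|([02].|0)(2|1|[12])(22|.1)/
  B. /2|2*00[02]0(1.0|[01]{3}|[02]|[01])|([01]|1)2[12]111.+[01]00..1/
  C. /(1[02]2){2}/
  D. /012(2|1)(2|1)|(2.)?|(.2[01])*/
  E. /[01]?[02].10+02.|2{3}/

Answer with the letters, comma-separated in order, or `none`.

A → no match
B → no match
C → match
D → no match
E → no match

C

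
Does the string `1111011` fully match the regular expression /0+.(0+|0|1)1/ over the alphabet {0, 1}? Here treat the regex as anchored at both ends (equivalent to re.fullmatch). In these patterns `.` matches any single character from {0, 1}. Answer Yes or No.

No

Every match must start with `0`, but `1111011` does not.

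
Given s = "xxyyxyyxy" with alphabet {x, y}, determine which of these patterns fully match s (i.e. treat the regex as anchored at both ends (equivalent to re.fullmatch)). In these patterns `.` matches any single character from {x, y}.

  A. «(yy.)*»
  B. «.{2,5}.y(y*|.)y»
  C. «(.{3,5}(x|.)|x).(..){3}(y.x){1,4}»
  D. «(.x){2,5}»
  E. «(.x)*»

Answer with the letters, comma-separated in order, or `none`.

A → no match
B → match
C → no match — must end with "x"
D → no match — must end with "x"
E → no match

B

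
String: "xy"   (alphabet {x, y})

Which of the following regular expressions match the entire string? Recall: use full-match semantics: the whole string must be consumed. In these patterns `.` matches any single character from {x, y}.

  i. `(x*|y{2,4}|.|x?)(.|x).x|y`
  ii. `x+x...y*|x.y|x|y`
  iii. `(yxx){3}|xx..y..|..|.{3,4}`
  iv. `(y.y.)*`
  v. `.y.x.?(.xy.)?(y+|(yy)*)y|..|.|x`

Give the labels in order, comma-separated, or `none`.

i → no match
ii → no match
iii → match
iv → no match
v → match

iii, v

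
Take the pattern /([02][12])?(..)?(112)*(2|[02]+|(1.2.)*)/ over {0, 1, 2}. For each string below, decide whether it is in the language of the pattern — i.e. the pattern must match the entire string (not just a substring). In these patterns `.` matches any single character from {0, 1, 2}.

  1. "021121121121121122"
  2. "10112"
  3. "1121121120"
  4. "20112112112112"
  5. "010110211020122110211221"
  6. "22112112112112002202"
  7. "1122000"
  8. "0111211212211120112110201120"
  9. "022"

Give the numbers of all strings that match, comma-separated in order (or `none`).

1 → match
2 → match
3 → match
4 → match
5 → match
6 → match
7 → match
8 → match
9 → match

1, 2, 3, 4, 5, 6, 7, 8, 9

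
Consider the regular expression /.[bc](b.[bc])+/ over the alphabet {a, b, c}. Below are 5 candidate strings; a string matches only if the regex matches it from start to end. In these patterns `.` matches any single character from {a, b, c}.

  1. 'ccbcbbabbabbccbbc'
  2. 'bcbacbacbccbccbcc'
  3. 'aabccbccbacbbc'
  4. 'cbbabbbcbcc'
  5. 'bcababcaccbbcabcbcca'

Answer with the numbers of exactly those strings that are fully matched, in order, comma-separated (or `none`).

1, 2, 4

1 → match
2 → match
3 → no match
4 → match
5 → no match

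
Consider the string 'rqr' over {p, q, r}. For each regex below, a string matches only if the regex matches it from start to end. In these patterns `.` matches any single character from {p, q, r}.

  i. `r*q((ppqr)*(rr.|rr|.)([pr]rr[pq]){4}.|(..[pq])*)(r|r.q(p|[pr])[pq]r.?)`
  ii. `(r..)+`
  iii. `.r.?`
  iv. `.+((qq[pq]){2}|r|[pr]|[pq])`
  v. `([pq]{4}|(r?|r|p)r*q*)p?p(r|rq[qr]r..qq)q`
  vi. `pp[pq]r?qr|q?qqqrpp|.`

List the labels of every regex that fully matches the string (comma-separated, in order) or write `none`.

i → match
ii → match
iii → no match
iv → match
v → no match — must end with 'q'
vi → no match

i, ii, iv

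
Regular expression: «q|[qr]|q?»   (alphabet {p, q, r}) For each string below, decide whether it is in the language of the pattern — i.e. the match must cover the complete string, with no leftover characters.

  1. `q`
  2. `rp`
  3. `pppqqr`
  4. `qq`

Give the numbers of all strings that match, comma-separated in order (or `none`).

1

1 → match
2 → no match
3 → no match
4 → no match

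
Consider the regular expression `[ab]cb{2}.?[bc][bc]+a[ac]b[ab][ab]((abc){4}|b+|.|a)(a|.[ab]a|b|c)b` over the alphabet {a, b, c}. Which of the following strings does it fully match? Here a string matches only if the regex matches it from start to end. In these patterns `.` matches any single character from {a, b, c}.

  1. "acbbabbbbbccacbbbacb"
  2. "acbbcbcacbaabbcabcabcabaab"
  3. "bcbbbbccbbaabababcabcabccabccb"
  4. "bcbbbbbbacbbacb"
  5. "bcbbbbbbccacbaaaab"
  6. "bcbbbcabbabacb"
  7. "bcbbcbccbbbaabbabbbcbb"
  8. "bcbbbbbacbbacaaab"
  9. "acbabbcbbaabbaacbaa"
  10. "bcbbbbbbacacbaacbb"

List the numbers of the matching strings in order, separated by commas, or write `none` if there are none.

1, 5, 8

1 → match
2 → no match
3 → no match
4 → no match
5 → match
6 → no match
7 → no match
8 → match
9 → no match — must end with "b"
10 → no match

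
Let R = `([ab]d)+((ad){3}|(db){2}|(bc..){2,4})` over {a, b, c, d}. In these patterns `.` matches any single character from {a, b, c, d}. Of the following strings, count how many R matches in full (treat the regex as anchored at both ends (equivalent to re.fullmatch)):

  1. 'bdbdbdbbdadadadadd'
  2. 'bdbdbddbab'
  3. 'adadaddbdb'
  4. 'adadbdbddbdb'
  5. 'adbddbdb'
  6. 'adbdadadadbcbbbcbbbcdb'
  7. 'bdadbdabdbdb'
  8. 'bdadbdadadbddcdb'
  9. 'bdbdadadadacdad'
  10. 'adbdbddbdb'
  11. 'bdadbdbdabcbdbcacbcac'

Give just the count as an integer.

5

1 → no match
2 → no match
3 → match
4 → match
5 → match
6 → match
7 → no match
8 → no match
9 → no match
10 → match
11 → no match
Total matched: 5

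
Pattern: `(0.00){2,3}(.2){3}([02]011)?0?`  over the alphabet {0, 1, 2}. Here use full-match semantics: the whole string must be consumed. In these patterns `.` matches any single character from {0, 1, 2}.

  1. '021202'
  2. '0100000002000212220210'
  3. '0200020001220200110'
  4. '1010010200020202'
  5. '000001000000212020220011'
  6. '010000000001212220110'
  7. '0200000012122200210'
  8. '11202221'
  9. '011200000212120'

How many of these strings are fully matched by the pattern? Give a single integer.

0

1 → no match
2 → no match
3 → no match
4 → no match — must start with '0'
5 → no match
6 → no match
7 → no match
8 → no match — must start with '0'
9 → no match
Total matched: 0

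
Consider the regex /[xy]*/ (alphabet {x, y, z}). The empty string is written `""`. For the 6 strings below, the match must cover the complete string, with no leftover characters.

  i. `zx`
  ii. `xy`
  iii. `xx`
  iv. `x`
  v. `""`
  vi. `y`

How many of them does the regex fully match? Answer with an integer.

i → no match
ii → match
iii → match
iv → match
v → match
vi → match
Total matched: 5

5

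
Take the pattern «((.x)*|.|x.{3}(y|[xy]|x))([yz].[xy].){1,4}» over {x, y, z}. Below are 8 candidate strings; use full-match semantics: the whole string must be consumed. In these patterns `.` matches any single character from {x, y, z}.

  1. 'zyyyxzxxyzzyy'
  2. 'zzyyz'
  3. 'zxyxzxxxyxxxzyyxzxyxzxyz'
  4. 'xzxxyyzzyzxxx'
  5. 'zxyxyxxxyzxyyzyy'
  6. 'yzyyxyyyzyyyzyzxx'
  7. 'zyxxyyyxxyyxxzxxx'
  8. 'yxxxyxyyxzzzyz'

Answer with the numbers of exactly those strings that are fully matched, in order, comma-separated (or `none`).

1, 2, 3, 5, 6, 7, 8

1 → match
2 → match
3 → match
4 → no match
5 → match
6 → match
7 → match
8 → match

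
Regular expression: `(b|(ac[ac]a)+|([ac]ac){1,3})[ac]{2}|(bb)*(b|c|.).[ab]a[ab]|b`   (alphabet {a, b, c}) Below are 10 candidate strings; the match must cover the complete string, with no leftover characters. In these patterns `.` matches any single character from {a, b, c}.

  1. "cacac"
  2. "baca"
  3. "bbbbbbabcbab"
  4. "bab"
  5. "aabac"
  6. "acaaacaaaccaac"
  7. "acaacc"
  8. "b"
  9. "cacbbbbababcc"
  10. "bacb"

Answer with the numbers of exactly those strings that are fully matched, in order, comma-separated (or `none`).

1. "cacac" → match
2. "baca" → no match
3. "bbbbbbabcbab" → no match
4. "bab" → no match
5. "aabac" → no match
6 → match
7. "acaacc" → match
8. "b" → match
9 → no match
10. "bacb" → no match

1, 6, 7, 8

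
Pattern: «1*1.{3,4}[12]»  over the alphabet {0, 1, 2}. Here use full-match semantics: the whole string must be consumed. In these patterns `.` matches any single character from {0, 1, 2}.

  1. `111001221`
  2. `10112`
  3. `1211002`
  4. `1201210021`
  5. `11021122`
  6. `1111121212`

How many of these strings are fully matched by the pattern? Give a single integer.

1 → no match
2 → match
3 → no match
4 → no match
5 → no match
6 → match
Total matched: 2

2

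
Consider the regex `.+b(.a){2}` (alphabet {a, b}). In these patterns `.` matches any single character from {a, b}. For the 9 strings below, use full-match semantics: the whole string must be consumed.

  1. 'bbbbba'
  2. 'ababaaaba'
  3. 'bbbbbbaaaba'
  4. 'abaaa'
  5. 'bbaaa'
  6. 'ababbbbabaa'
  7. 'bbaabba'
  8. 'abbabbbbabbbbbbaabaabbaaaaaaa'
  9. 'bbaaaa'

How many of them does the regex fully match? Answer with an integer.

1

1 → no match
2 → no match
3 → no match
4 → no match
5 → no match
6 → no match
7 → no match
8 → no match
9 → match
Total matched: 1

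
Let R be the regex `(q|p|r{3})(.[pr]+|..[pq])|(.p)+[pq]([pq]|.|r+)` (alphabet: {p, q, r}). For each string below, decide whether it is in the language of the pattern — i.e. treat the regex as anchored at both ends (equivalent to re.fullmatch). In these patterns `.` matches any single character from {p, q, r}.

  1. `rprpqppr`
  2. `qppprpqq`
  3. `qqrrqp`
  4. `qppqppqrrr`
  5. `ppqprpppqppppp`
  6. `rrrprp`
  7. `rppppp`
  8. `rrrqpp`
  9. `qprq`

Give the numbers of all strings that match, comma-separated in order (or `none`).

1 → match
2 → match
3 → no match
4 → no match
5 → match
6 → match
7 → match
8 → match
9 → match

1, 2, 5, 6, 7, 8, 9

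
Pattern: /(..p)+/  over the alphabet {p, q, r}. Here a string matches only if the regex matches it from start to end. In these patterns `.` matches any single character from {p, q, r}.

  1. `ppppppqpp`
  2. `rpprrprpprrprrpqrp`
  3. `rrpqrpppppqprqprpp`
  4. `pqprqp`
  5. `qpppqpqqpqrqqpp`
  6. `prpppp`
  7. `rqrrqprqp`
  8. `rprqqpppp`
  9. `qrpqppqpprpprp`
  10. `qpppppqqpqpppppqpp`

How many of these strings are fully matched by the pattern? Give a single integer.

6

1 → match
2 → match
3 → match
4 → match
5 → no match
6 → match
7 → no match
8 → no match
9 → no match
10 → match
Total matched: 6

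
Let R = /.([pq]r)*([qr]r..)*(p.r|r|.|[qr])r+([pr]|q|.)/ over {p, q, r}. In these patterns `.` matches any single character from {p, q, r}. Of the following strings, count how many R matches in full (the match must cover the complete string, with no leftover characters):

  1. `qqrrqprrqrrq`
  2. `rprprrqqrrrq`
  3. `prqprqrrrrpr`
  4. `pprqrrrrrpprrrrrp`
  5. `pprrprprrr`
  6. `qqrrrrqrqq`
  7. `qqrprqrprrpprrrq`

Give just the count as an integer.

1. `qqrrqprrqrrq` → no match
2. `rprprrqqrrrq` → no match
3. `prqprqrrrrpr` → no match
4 → match
5. `pprrprprrr` → no match
6. `qqrrrrqrqq` → no match
7 → no match
Total matched: 1

1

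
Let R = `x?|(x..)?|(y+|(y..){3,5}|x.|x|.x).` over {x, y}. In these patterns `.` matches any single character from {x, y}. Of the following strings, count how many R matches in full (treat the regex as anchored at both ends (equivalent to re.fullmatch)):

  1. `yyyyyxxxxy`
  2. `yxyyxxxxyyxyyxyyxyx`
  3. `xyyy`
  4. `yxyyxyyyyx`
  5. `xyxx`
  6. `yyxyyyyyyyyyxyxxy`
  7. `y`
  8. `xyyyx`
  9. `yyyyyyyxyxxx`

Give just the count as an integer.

1 → no match
2 → no match
3 → no match
4 → match
5 → no match
6 → no match
7 → no match
8 → no match
9 → no match
Total matched: 1

1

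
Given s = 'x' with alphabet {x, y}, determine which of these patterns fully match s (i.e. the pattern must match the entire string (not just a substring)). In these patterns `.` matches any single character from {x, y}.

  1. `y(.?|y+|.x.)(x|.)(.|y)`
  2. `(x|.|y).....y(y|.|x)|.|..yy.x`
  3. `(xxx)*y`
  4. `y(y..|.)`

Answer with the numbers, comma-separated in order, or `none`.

1 → no match — must start with 'y'
2 → match
3 → no match — must end with 'y'
4 → no match — must start with 'y'

2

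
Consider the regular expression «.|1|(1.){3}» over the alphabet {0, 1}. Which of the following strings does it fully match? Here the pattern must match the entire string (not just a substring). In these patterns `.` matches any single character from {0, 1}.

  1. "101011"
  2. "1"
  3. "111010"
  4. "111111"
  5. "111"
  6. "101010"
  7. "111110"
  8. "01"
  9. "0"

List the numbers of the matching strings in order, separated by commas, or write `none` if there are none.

1, 2, 3, 4, 6, 7, 9

1 → match
2 → match
3 → match
4 → match
5 → no match
6 → match
7 → match
8 → no match
9 → match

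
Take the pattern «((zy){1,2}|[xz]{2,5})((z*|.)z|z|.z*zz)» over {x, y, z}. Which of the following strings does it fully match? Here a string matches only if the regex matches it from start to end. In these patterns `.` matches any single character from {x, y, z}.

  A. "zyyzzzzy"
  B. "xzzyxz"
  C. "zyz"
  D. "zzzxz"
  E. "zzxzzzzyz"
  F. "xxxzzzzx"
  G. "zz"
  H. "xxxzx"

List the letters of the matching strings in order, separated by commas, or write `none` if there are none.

C, D

A → no match
B → no match
C → match
D → match
E → no match
F → no match
G → no match
H → no match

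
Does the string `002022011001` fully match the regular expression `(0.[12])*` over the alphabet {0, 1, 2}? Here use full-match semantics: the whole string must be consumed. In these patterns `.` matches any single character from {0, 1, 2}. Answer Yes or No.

Yes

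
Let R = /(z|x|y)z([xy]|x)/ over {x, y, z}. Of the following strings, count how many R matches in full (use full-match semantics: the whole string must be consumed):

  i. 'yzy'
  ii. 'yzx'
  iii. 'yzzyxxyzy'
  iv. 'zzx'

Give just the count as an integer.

3

i. 'yzy' → match
ii. 'yzx' → match
iii. 'yzzyxxyzy' → no match
iv. 'zzx' → match
Total matched: 3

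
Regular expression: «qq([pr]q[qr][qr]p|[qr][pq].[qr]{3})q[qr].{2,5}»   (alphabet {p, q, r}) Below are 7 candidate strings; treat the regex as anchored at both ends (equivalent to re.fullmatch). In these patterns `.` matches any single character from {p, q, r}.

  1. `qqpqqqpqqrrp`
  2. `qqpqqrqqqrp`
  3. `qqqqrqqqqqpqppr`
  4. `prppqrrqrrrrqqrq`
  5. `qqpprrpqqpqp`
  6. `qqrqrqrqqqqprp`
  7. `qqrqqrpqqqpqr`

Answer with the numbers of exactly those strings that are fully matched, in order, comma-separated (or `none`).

1, 3, 6, 7

1 → match
2 → no match
3 → match
4 → no match — must start with `qq`
5 → no match
6 → match
7 → match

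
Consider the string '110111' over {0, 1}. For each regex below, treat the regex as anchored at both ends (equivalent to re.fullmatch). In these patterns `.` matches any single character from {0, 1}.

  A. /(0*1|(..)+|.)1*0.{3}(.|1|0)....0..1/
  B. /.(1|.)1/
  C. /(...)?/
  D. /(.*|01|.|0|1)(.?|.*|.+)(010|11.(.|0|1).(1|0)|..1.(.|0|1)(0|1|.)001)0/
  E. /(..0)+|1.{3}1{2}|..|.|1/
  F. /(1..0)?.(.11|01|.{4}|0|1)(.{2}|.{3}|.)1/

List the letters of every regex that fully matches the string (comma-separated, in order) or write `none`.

A → no match
B → no match
C → no match
D → no match — must end with '0'
E → match
F → match

E, F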